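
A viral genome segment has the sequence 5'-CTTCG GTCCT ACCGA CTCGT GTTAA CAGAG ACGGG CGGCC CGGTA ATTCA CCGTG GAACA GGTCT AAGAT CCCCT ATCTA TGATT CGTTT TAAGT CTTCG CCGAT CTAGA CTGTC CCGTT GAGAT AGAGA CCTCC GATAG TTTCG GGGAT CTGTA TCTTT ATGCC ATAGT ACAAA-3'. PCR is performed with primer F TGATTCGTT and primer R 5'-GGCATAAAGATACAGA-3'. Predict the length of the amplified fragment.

Scanning the template, TGATTCGTT occurs at positions 81–89; this primer anneals to the bottom strand there with its 3' end pointing downstream.
Reverse complement of the reverse primer: TCTGTATCTTTATGCC. This occurs on the top strand at positions 150–165.
Product length = (reverse-primer end) − (forward-primer start) + 1 = 165 − 81 + 1 = 85 bp.

85 bp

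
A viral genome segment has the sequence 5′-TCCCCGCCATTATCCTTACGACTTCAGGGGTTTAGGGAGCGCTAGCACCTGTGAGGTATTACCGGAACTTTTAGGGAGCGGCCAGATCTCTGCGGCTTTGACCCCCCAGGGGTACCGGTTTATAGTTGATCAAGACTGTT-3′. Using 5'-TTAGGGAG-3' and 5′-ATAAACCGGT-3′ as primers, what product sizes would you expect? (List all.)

The forward primer TTAGGGAG matches the top strand at positions 32–39, 71–78.
The reverse primer's reverse complement is ACCGGTTTAT, matching at positions 114–123.
Each forward site pairs with the reverse site to give a product ending at position 123: sizes 92, 53 bp.

92 bp, 53 bp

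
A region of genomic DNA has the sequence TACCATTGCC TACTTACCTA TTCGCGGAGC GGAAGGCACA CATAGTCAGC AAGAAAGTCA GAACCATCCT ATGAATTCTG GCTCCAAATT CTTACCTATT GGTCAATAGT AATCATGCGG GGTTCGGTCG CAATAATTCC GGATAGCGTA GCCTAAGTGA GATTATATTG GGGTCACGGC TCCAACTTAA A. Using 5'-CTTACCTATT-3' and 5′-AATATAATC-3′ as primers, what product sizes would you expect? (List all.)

The forward primer CTTACCTATT matches the top strand at positions 13–22, 91–100.
The reverse primer's reverse complement is GATTATATT, matching at positions 161–169.
Each forward site pairs with the reverse site to give a product ending at position 169: sizes 157, 79 bp.

157 bp, 79 bp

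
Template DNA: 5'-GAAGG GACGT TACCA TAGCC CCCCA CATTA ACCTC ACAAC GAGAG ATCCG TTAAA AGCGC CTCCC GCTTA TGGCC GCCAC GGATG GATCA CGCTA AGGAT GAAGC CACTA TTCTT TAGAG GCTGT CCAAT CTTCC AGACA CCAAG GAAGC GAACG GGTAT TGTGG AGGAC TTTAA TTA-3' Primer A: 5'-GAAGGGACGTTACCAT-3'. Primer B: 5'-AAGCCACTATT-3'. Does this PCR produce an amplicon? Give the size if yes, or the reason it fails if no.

Primer A (GAAGGGACGTTACCAT) matches the top strand at positions 1–16 (3' end points downstream).
Primer B (AAGCCACTATT) also matches the top strand directly, at positions 102–112 — its reverse complement AATAGTGGCTT is not present.
Both primers anneal to the bottom strand with 3' ends pointing the same way, so neither can prime synthesis back toward the other.

No product — both primers anneal to the same strand and extend in the same direction.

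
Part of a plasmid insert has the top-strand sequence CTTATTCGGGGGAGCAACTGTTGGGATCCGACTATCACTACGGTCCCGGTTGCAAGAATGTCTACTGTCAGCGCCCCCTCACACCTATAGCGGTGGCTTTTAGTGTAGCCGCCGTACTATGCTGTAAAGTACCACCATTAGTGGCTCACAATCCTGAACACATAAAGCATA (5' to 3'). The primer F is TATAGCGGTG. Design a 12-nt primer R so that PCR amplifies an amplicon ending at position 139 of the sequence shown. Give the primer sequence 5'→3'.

The forward primer binds at positions 86–95; the product's 3' end on the top strand is position 139.
The reverse primer anneals to the top strand over positions 128–139, i.e. to AGTACCACCATT.
Its sequence written 5'→3' is the reverse complement: AATGGTGGTACT.

5'-AATGGTGGTACT-3'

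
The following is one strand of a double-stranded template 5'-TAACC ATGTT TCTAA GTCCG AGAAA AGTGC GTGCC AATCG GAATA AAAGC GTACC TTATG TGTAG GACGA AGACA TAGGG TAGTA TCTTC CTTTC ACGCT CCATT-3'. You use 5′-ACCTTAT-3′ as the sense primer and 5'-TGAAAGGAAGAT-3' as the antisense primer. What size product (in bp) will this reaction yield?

44 bp

Scanning the template, ACCTTAT occurs at positions 53–59; this primer anneals to the bottom strand there with its 3' end pointing downstream.
Taking the reverse complement of TGAAAGGAAGAT gives ATCTTCCTTTCA, found at positions 85–96 on the template; the primer anneals here to the top strand with its 3' end pointing upstream.
Amplicon spans positions 53–96: 44 bp.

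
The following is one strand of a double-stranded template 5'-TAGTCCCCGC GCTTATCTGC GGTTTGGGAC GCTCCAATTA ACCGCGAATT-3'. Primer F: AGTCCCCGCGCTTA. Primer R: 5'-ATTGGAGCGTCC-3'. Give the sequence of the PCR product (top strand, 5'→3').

5'-AGTCCCCGCGCTTATCTGCGGTTTGGGACGCTCCAAT-3'

Forward primer AGTCCCCGCGCTTA is found on the top strand at positions 2–15.
Taking the reverse complement of ATTGGAGCGTCC gives GGACGCTCCAAT, found at positions 27–38 on the template; the primer anneals here to the top strand with its 3' end pointing upstream.
The product is the template from position 2 through 38 (37 bp).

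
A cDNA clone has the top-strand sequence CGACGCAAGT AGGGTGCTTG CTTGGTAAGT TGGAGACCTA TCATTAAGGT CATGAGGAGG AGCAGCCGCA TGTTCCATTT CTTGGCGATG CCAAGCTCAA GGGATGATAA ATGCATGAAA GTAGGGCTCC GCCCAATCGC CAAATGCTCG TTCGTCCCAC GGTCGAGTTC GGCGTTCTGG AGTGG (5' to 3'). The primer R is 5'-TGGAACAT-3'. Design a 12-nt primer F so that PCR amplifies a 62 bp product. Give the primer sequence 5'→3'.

The reverse primer's reverse complement ATGTTCCA matches the template at positions 70–77, so the product ends at position 77.
A 62 bp product then starts at position 77 − 62 + 1 = 16.
The forward primer is identical to the top strand there: GCTTGCTTGGTA.

5'-GCTTGCTTGGTA-3'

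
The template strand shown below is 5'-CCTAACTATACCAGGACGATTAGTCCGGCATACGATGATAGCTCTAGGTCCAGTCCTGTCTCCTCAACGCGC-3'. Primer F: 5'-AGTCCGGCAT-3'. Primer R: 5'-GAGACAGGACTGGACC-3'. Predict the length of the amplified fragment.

41 bp

The forward primer matches the template at positions 22–31.
Reverse complement of the reverse primer: GGTCCAGTCCTGTCTC. This occurs on the top strand at positions 47–62.
Amplicon spans positions 22–62: 41 bp.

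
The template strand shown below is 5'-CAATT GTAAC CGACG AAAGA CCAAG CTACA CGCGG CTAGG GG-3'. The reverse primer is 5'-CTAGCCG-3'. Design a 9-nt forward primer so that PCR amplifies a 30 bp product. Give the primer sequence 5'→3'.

5'-CCGACGAAA-3'

The reverse primer's reverse complement CGGCTAG matches the template at positions 33–39, so the product ends at position 39.
A 30 bp product then starts at position 39 − 30 + 1 = 10.
The forward primer is identical to the top strand there: CCGACGAAA.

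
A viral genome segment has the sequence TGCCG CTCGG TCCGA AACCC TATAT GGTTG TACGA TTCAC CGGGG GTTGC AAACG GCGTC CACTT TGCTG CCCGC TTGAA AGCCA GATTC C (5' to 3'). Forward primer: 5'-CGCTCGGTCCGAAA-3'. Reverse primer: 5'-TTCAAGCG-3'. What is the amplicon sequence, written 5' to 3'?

5'-CGCTCGGTCCGAAACCCTATATGGTTGTACGATTCACCGGGGGTTGCAAACGGCGTCCACTTTGCTGCCCGCTTGAA-3'

Scanning the template, CGCTCGGTCCGAAA occurs at positions 4–17; this primer anneals to the bottom strand there with its 3' end pointing downstream.
Reverse complement of the reverse primer: CGCTTGAA. This occurs on the top strand at positions 73–80.
The product is the template from position 4 through 80 (77 bp).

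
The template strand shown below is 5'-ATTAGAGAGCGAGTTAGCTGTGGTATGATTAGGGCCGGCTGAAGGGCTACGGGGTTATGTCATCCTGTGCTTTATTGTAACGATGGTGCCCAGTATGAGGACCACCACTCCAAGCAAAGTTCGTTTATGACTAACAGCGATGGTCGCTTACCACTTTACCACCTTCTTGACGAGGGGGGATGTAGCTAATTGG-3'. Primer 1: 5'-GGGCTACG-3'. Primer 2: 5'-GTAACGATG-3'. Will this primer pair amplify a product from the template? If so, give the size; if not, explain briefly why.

Primer 1 (GGGCTACG) matches the top strand at positions 44–51 (3' end points downstream).
Primer 2 (GTAACGATG) also matches the top strand directly, at positions 77–85 — its reverse complement CATCGTTAC is not present.
Both primers anneal to the bottom strand with 3' ends pointing the same way, so neither can prime synthesis back toward the other.

No product — both primers anneal to the same strand and extend in the same direction.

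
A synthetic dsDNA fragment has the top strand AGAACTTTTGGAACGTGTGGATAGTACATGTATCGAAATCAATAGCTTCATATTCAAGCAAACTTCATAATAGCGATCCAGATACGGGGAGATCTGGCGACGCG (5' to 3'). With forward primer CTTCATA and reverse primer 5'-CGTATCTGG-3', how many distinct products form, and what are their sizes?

The forward primer CTTCATA matches the top strand at positions 46–52, 63–69.
The reverse primer's reverse complement is CCAGATACG, matching at positions 78–86.
Each forward site pairs with the reverse site to give a product ending at position 86: sizes 41, 24 bp.

Two products: 41 bp, 24 bp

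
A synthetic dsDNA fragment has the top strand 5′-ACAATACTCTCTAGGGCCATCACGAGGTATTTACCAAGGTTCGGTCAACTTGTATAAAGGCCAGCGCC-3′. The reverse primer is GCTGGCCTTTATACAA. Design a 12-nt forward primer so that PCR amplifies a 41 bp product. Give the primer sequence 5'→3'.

The reverse primer's reverse complement TTGTATAAAGGCCAGC matches the template at positions 50–65, so the product ends at position 65.
A 41 bp product then starts at position 65 − 41 + 1 = 25.
The forward primer is identical to the top strand there: AGGTATTTACCA.

5'-AGGTATTTACCA-3'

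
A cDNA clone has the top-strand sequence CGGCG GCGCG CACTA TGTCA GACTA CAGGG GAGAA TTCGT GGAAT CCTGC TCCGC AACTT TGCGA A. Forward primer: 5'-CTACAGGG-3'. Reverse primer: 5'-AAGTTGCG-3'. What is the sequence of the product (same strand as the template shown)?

5'-CTACAGGGGAGAATTCGTGGAATCCTGCTCCGCAACTT-3'

Forward primer CTACAGGG is found on the top strand at positions 23–30.
Taking the reverse complement of AAGTTGCG gives CGCAACTT, found at positions 53–60 on the template; the primer anneals here to the top strand with its 3' end pointing upstream.
The product is the template from position 23 through 60 (38 bp).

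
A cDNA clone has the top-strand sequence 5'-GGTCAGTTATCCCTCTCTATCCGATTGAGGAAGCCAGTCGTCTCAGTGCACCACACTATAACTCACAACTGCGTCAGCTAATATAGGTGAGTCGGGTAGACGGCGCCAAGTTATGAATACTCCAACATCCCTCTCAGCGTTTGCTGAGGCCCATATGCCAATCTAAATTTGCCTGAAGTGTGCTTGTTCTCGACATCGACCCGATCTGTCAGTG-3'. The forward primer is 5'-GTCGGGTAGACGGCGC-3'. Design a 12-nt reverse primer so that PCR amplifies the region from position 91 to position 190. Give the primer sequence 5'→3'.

The product's 3' end on the top strand is position 190.
The reverse primer anneals to the top strand over positions 179–190, i.e. to TGTGCTTGTTCT.
Its sequence written 5'→3' is the reverse complement: AGAACAAGCACA.

5'-AGAACAAGCACA-3'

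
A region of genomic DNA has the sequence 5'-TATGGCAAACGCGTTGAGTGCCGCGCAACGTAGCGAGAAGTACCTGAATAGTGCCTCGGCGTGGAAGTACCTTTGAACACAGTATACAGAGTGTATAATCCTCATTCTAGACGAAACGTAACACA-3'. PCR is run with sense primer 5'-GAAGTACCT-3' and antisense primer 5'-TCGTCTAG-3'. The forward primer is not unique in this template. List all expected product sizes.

The forward primer GAAGTACCT matches the top strand at positions 37–45, 64–72.
The reverse primer's reverse complement is CTAGACGA, matching at positions 107–114.
Each forward site pairs with the reverse site to give a product ending at position 114: sizes 78, 51 bp.

78 bp, 51 bp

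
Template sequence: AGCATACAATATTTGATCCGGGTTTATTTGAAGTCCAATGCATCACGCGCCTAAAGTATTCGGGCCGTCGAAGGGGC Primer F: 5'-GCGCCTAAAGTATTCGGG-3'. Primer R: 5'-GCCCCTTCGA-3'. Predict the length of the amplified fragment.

31 bp

The forward primer matches the template at positions 47–64.
Reverse complement of the reverse primer: TCGAAGGGGC. This occurs on the top strand at positions 68–77.
The product runs from position 47 to position 77, so its length is 77 − 47 + 1 = 31 bp.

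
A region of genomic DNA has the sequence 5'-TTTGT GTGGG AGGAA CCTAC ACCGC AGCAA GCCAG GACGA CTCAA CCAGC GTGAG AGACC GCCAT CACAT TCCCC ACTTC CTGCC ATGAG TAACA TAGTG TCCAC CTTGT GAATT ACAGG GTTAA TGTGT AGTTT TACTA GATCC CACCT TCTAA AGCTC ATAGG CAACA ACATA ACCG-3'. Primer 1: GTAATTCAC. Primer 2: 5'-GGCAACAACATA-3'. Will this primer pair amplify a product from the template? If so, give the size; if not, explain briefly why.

Primer 1 (GTAATTCAC) has reverse complement GTGAATTAC, which matches the top strand at positions 109–117; primer 1 anneals to the top strand there with its 3' end pointing upstream toward position 109.
Primer 2 (GGCAACAACATA) matches the top strand directly at positions 164–175; it anneals to the bottom strand with its 3' end pointing downstream toward position 175.
The 3' ends diverge (primer 1 extends toward position 1, primer 2 toward position 179), so the primers never converge on a shared product.

No product — the primers' 3' ends point away from each other.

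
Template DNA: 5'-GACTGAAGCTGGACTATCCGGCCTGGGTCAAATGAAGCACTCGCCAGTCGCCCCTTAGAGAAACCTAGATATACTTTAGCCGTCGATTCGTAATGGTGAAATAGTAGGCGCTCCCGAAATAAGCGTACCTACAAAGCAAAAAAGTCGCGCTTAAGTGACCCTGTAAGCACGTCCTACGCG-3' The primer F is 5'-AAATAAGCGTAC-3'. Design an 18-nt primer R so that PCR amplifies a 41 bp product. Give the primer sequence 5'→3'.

5'-CACTTAAGCGCGACTTTT-3'

The forward primer binds at positions 117–128, so a 41 bp product ends at position 117 + 41 − 1 = 157.
The reverse primer anneals to the top strand over positions 140–157, i.e. to AAAAGTCGCGCTTAAGTG.
Its sequence written 5'→3' is the reverse complement: CACTTAAGCGCGACTTTT.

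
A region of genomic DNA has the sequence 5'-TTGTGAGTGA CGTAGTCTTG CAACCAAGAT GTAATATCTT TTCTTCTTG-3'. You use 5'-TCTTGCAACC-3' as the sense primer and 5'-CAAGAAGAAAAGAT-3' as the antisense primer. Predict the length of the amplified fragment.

34 bp

Forward primer TCTTGCAACC is found on the top strand at positions 16–25.
Taking the reverse complement of CAAGAAGAAAAGAT gives ATCTTTTCTTCTTG, found at positions 36–49 on the template; the primer anneals here to the top strand with its 3' end pointing upstream.
Product length = (reverse-primer end) − (forward-primer start) + 1 = 49 − 16 + 1 = 34 bp.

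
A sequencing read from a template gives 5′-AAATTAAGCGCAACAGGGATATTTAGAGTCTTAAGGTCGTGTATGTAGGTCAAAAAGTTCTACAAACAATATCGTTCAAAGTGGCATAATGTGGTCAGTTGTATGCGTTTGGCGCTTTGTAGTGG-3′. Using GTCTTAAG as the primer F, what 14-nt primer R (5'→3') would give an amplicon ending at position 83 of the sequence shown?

5'-CACTTTGAACGATA-3'

The forward primer binds at positions 28–35; the product's 3' end on the top strand is position 83.
The reverse primer anneals to the top strand over positions 70–83, i.e. to TATCGTTCAAAGTG.
Its sequence written 5'→3' is the reverse complement: CACTTTGAACGATA.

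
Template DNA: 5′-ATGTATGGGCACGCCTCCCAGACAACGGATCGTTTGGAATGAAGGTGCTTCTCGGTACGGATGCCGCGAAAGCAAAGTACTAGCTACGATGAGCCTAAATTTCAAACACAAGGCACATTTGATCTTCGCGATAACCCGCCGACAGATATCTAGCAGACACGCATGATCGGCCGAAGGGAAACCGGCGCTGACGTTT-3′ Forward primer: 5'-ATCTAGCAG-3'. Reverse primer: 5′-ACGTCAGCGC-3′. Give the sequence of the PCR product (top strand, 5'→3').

5'-ATCTAGCAGACACGCATGATCGGCCGAAGGGAAACCGGCGCTGACGT-3'

The forward primer matches the template at positions 148–156.
Reverse complement of the reverse primer: GCGCTGACGT. This occurs on the top strand at positions 185–194.
The product is the template from position 148 through 194 (47 bp).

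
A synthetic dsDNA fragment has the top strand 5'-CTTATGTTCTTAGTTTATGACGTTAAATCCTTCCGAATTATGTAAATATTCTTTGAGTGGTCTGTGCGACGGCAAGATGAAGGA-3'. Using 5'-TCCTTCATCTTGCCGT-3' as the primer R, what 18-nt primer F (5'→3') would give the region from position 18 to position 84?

5'-TGACGTTAAATCCTTCCG-3'

The reverse primer's reverse complement ACGGCAAGATGAAGGA matches the template at positions 69–84; the product starts at position 18.
The forward primer is identical to the top strand over positions 18–35: TGACGTTAAATCCTTCCG.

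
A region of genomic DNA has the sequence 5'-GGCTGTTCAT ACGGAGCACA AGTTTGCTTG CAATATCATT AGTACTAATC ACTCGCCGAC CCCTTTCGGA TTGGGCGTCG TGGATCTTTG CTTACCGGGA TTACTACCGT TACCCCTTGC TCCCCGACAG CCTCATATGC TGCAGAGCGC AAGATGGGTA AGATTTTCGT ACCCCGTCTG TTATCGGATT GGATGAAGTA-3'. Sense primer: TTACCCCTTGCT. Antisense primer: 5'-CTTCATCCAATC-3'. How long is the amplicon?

89 bp

Forward primer TTACCCCTTGCT is found on the top strand at positions 110–121.
Reverse complement of the reverse primer: GATTGGATGAAG. This occurs on the top strand at positions 187–198.
The product runs from position 110 to position 198, so its length is 198 − 110 + 1 = 89 bp.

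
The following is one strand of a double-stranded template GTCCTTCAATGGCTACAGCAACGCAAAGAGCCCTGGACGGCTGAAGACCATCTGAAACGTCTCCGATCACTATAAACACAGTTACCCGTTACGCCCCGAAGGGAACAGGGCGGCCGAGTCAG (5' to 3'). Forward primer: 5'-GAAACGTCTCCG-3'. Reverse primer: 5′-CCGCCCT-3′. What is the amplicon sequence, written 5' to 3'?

Scanning the template, GAAACGTCTCCG occurs at positions 54–65; this primer anneals to the bottom strand there with its 3' end pointing downstream.
Reverse complement of the reverse primer: AGGGCGG. This occurs on the top strand at positions 107–113.
The product is the template from position 54 through 113 (60 bp).

5'-GAAACGTCTCCGATCACTATAAACACAGTTACCCGTTACGCCCCGAAGGGAACAGGGCGG-3'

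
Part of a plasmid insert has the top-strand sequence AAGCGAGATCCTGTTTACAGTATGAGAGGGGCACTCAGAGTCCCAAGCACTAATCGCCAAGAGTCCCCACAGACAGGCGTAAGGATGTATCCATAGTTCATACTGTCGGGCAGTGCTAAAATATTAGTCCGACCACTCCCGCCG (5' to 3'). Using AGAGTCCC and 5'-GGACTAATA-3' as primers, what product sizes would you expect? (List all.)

94 bp, 71 bp

The forward primer AGAGTCCC matches the top strand at positions 37–44, 60–67.
The reverse primer's reverse complement is TATTAGTCC, matching at positions 122–130.
Each forward site pairs with the reverse site to give a product ending at position 130: sizes 94, 71 bp.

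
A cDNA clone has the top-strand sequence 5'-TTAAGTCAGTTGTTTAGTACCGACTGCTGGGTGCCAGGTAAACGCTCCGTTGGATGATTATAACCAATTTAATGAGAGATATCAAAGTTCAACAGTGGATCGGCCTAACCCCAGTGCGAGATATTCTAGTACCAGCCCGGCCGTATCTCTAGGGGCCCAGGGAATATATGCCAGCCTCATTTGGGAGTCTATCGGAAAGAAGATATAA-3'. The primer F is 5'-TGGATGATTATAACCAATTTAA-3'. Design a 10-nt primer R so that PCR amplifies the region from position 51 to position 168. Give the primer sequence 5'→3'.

5'-TATATTCCCT-3'

The product's 3' end on the top strand is position 168.
The reverse primer anneals to the top strand over positions 159–168, i.e. to AGGGAATATA.
Its sequence written 5'→3' is the reverse complement: TATATTCCCT.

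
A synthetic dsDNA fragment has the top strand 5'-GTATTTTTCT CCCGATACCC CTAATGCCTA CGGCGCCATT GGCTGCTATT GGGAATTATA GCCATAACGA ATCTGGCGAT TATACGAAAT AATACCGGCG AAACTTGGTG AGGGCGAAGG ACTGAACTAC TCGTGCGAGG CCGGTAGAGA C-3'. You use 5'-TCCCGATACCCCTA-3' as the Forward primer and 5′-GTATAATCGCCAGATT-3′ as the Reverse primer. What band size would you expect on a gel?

76 bp

Forward primer TCCCGATACCCCTA is found on the top strand at positions 10–23.
Reverse complement of the reverse primer: AATCTGGCGATTATAC. This occurs on the top strand at positions 70–85.
The product runs from position 10 to position 85, so its length is 85 − 10 + 1 = 76 bp.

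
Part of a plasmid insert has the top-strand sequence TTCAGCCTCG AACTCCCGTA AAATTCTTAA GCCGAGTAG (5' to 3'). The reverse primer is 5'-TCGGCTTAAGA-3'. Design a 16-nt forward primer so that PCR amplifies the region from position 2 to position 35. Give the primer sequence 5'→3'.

5'-TCAGCCTCGAACTCCC-3'

The reverse primer's reverse complement TCTTAAGCCGA matches the template at positions 25–35; the product starts at position 2.
The forward primer is identical to the top strand over positions 2–17: TCAGCCTCGAACTCCC.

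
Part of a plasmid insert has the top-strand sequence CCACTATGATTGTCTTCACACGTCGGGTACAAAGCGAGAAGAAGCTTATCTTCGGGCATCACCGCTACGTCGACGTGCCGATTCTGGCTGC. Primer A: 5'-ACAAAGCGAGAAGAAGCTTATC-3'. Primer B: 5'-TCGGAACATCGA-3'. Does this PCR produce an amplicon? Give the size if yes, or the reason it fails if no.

No product — primer B has no binding site in the template.

Primer B (TCGGAACATCGA) does not match the top strand, and its reverse complement TCGATGTTCCGA does not match either.
With no annealing site for primer B, no amplification occurs.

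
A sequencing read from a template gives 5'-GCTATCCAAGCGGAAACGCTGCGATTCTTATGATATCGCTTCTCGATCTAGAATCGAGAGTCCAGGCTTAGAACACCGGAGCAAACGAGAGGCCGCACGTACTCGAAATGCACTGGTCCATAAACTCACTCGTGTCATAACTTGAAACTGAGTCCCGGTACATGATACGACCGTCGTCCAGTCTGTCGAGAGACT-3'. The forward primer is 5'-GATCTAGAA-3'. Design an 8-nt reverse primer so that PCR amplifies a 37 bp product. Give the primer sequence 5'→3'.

5'-CTCCGGTG-3'

The forward primer binds at positions 45–53, so a 37 bp product ends at position 45 + 37 − 1 = 81.
The reverse primer anneals to the top strand over positions 74–81, i.e. to CACCGGAG.
Its sequence written 5'→3' is the reverse complement: CTCCGGTG.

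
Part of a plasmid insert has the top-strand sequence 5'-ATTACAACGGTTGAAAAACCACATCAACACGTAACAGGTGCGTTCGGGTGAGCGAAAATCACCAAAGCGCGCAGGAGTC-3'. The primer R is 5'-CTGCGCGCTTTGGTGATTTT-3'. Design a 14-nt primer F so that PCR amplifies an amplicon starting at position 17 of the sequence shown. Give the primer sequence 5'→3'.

5'-AACCACATCAACAC-3'

The reverse primer's reverse complement AAAATCACCAAAGCGCGCAG matches the template at positions 55–74; the product starts at position 17.
The forward primer is identical to the top strand over positions 17–30: AACCACATCAACAC.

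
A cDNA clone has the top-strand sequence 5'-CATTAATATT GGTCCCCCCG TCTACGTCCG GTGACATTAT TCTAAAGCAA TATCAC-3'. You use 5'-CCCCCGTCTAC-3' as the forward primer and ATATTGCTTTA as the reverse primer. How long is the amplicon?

39 bp

Scanning the template, CCCCCGTCTAC occurs at positions 15–25; this primer anneals to the bottom strand there with its 3' end pointing downstream.
Taking the reverse complement of ATATTGCTTTA gives TAAAGCAATAT, found at positions 43–53 on the template; the primer anneals here to the top strand with its 3' end pointing upstream.
The product runs from position 15 to position 53, so its length is 53 − 15 + 1 = 39 bp.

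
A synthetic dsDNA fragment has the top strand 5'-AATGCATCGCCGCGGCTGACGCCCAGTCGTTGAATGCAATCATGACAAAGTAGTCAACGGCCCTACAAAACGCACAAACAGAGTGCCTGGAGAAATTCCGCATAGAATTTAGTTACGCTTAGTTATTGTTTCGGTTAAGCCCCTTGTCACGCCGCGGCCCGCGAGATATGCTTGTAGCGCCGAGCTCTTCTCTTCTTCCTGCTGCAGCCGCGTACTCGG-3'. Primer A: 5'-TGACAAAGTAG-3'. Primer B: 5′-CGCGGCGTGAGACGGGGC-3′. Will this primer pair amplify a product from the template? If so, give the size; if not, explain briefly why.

No product — primer B has no binding site in the template.

Primer B (CGCGGCGTGAGACGGGGC) does not match the top strand, and its reverse complement GCCCCGTCTCACGCCGCG does not match either.
With no annealing site for primer B, no amplification occurs.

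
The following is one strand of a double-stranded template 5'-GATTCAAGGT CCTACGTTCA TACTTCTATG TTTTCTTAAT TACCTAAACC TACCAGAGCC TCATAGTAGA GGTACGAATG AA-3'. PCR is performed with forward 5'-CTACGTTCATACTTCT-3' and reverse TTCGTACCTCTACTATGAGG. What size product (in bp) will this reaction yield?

Forward primer CTACGTTCATACTTCT is found on the top strand at positions 12–27.
Reverse complement of the reverse primer: CCTCATAGTAGAGGTACGAA. This occurs on the top strand at positions 59–78.
The product runs from position 12 to position 78, so its length is 78 − 12 + 1 = 67 bp.

67 bp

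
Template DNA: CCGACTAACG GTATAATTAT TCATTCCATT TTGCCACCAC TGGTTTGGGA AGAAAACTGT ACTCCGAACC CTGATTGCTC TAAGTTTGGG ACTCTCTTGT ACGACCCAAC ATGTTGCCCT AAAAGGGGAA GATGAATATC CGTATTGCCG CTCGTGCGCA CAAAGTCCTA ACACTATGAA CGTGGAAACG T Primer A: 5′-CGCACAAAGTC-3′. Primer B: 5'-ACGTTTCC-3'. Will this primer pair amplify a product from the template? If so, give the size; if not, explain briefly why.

Yes — a 35 bp product.

Primer A (CGCACAAAGTC) matches the top strand at positions 157–167; it acts as a forward primer.
Primer B's reverse complement is GGAAACGT, matching the top strand at positions 184–191; it acts as a reverse primer.
The 3' ends face each other across positions 157–191, giving a 35 bp product.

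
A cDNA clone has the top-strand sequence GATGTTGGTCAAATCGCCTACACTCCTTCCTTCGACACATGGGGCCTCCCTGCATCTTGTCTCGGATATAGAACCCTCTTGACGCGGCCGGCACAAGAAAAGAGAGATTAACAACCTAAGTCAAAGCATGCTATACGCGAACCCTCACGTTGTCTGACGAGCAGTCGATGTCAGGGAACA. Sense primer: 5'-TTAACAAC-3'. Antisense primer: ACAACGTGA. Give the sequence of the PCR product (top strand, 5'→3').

5'-TTAACAACCTAAGTCAAAGCATGCTATACGCGAACCCTCACGTTGT-3'

Scanning the template, TTAACAAC occurs at positions 108–115; this primer anneals to the bottom strand there with its 3' end pointing downstream.
The reverse primer's reverse complement is TCACGTTGT, which matches the template at positions 145–153.
The product is the template from position 108 through 153 (46 bp).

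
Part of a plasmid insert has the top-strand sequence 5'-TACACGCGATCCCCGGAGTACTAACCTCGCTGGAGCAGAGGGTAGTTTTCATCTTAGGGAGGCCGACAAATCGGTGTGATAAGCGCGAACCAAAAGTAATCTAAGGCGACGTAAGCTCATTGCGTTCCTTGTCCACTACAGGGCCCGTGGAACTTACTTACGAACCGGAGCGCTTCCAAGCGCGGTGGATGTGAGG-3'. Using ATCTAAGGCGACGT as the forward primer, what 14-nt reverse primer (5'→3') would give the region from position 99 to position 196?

The product's 3' end on the top strand is position 196.
The reverse primer anneals to the top strand over positions 183–196, i.e. to CGGTGGATGTGAGG.
Its sequence written 5'→3' is the reverse complement: CCTCACATCCACCG.

5'-CCTCACATCCACCG-3'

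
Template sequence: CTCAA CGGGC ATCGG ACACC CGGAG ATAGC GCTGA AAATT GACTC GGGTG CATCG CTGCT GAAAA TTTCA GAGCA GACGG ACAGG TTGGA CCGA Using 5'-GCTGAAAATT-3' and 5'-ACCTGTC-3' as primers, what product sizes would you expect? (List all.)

56 bp, 29 bp

The forward primer GCTGAAAATT matches the top strand at positions 31–40, 58–67.
The reverse primer's reverse complement is GACAGGT, matching at positions 80–86.
Each forward site pairs with the reverse site to give a product ending at position 86: sizes 56, 29 bp.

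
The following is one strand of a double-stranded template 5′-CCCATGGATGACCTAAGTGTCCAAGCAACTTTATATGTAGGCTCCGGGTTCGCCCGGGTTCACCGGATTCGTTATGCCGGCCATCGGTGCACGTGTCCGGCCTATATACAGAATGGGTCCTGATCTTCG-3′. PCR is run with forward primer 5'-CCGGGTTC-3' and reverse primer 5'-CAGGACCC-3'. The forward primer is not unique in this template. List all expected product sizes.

The forward primer CCGGGTTC matches the top strand at positions 44–51, 54–61.
The reverse primer's reverse complement is GGGTCCTG, matching at positions 115–122.
Each forward site pairs with the reverse site to give a product ending at position 122: sizes 79, 69 bp.

79 bp, 69 bp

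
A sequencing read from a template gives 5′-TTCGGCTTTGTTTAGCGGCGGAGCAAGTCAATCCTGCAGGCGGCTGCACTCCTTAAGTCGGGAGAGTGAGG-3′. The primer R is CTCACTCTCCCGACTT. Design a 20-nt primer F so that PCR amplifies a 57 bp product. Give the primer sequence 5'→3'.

5'-AGCGGCGGAGCAAGTCAATC-3'

The reverse primer's reverse complement AAGTCGGGAGAGTGAG matches the template at positions 55–70, so the product ends at position 70.
A 57 bp product then starts at position 70 − 57 + 1 = 14.
The forward primer is identical to the top strand there: AGCGGCGGAGCAAGTCAATC.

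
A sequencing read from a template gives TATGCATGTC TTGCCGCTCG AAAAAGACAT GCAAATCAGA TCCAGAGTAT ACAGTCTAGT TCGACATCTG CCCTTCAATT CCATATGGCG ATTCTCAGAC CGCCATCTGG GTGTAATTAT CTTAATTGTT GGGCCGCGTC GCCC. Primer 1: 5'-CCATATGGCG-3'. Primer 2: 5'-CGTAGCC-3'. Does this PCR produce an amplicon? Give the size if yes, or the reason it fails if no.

Primer 2 (CGTAGCC) does not match the top strand, and its reverse complement GGCTACG does not match either.
With no annealing site for primer 2, no amplification occurs.

No product — primer 2 has no binding site in the template.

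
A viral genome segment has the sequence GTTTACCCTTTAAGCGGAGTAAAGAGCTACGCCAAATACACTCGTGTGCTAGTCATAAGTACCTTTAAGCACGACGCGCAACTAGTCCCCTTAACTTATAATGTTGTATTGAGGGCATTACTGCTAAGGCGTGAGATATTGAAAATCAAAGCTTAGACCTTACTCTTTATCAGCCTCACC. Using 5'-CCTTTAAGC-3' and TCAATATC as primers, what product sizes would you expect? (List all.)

136 bp, 81 bp

The forward primer CCTTTAAGC matches the top strand at positions 7–15, 62–70.
The reverse primer's reverse complement is GATATTGA, matching at positions 135–142.
Each forward site pairs with the reverse site to give a product ending at position 142: sizes 136, 81 bp.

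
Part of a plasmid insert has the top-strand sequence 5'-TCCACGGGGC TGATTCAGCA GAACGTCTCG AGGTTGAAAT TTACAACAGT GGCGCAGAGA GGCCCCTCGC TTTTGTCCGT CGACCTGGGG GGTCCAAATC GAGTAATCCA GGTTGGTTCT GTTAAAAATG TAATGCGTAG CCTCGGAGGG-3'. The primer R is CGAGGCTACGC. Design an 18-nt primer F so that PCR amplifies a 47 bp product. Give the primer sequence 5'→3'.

The reverse primer's reverse complement GCGTAGCCTCG matches the template at positions 135–145, so the product ends at position 145.
A 47 bp product then starts at position 145 − 47 + 1 = 99.
The forward primer is identical to the top strand there: TCGAGTAATCCAGGTTGG.

5'-TCGAGTAATCCAGGTTGG-3'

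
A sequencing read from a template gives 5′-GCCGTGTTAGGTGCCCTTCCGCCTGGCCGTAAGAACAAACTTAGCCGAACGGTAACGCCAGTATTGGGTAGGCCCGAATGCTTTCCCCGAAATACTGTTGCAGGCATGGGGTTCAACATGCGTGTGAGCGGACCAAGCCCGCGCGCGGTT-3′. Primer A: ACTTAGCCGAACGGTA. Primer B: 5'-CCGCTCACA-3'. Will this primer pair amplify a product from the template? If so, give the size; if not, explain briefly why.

Yes — a 93 bp product.

Primer A (ACTTAGCCGAACGGTA) matches the top strand at positions 39–54; it acts as a forward primer.
Primer B's reverse complement is TGTGAGCGG, matching the top strand at positions 123–131; it acts as a reverse primer.
The 3' ends face each other across positions 39–131, giving a 93 bp product.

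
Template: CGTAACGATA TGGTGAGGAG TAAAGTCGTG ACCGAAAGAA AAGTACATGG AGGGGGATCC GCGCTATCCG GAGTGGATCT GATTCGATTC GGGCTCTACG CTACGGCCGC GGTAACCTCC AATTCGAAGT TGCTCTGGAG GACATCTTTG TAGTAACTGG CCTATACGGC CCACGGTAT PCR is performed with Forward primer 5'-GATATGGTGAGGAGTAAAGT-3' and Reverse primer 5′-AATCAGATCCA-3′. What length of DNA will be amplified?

Forward primer GATATGGTGAGGAGTAAAGT is found on the top strand at positions 7–26.
Reverse complement of the reverse primer: TGGATCTGATT. This occurs on the top strand at positions 74–84.
The product runs from position 7 to position 84, so its length is 84 − 7 + 1 = 78 bp.

78 bp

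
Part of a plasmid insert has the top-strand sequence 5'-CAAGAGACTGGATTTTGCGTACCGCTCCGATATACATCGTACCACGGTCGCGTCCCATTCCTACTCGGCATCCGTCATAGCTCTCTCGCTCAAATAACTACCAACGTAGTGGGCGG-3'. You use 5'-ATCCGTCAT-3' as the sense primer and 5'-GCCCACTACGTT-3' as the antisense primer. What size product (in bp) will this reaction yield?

The forward primer matches the template at positions 70–78.
Reverse complement of the reverse primer: AACGTAGTGGGC. This occurs on the top strand at positions 103–114.
Product length = (reverse-primer end) − (forward-primer start) + 1 = 114 − 70 + 1 = 45 bp.

45 bp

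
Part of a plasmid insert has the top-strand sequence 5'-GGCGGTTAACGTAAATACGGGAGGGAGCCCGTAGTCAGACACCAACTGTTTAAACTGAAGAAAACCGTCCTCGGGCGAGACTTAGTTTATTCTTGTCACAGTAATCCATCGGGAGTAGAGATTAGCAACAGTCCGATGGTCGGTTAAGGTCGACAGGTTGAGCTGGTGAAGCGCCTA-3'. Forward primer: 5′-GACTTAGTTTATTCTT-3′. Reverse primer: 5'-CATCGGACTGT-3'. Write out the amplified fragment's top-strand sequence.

The forward primer matches the template at positions 79–94.
The reverse primer's reverse complement is ACAGTCCGATG, which matches the template at positions 128–138.
The product is the template from position 79 through 138 (60 bp).

5'-GACTTAGTTTATTCTTGTCACAGTAATCCATCGGGAGTAGAGATTAGCAACAGTCCGATG-3'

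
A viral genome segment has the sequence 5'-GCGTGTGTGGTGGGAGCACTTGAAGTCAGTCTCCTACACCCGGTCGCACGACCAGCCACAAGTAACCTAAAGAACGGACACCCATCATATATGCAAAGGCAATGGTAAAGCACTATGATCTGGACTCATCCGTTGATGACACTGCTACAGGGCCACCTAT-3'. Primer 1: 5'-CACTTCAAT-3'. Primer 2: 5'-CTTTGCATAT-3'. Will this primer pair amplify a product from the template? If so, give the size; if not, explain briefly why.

Primer 1 (CACTTCAAT) does not match the top strand, and its reverse complement ATTGAAGTG does not match either.
With no annealing site for primer 1, no amplification occurs.

No product — primer 1 has no binding site in the template.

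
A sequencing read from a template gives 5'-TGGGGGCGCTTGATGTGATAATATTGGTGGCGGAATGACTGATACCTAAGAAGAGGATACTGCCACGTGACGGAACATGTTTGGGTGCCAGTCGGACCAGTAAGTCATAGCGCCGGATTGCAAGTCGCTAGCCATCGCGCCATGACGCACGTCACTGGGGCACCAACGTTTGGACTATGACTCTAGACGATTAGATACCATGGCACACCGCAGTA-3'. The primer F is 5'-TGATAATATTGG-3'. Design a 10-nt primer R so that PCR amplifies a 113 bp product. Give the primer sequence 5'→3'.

The forward primer binds at positions 16–27, so a 113 bp product ends at position 16 + 113 − 1 = 128.
The reverse primer anneals to the top strand over positions 119–128, i.e. to TGCAAGTCGC.
Its sequence written 5'→3' is the reverse complement: GCGACTTGCA.

5'-GCGACTTGCA-3'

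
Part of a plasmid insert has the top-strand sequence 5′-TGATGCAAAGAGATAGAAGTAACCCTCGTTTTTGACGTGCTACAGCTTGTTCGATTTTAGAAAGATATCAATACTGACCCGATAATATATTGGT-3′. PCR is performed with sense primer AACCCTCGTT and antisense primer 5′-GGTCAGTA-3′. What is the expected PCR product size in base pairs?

59 bp

The forward primer matches the template at positions 21–30.
Taking the reverse complement of GGTCAGTA gives TACTGACC, found at positions 72–79 on the template; the primer anneals here to the top strand with its 3' end pointing upstream.
Amplicon spans positions 21–79: 59 bp.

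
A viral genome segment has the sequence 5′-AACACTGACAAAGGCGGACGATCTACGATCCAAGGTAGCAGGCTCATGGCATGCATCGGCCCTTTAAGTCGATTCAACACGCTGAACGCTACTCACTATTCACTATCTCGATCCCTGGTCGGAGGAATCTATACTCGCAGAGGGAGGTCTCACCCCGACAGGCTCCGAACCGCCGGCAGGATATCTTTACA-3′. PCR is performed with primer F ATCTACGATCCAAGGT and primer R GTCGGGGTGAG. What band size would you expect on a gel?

139 bp

Scanning the template, ATCTACGATCCAAGGT occurs at positions 21–36; this primer anneals to the bottom strand there with its 3' end pointing downstream.
Taking the reverse complement of GTCGGGGTGAG gives CTCACCCCGAC, found at positions 149–159 on the template; the primer anneals here to the top strand with its 3' end pointing upstream.
Product length = (reverse-primer end) − (forward-primer start) + 1 = 159 − 21 + 1 = 139 bp.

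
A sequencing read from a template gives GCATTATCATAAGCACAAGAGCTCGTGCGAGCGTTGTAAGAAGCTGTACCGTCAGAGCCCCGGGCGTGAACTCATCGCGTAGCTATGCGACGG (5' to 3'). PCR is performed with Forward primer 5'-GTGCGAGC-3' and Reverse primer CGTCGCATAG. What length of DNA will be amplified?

Forward primer GTGCGAGC is found on the top strand at positions 25–32.
Taking the reverse complement of CGTCGCATAG gives CTATGCGACG, found at positions 83–92 on the template; the primer anneals here to the top strand with its 3' end pointing upstream.
Product length = (reverse-primer end) − (forward-primer start) + 1 = 92 − 25 + 1 = 68 bp.

68 bp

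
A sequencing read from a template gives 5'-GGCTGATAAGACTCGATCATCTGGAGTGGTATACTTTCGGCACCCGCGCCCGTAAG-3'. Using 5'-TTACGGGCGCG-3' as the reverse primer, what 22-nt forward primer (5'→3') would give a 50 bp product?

The reverse primer's reverse complement CGCGCCCGTAA matches the template at positions 45–55, so the product ends at position 55.
A 50 bp product then starts at position 55 − 50 + 1 = 6.
The forward primer is identical to the top strand there: ATAAGACTCGATCATCTGGAGT.

5'-ATAAGACTCGATCATCTGGAGT-3'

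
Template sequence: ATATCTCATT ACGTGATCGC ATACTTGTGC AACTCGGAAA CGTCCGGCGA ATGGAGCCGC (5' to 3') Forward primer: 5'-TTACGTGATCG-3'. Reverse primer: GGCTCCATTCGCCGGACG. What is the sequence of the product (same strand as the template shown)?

Scanning the template, TTACGTGATCG occurs at positions 9–19; this primer anneals to the bottom strand there with its 3' end pointing downstream.
Taking the reverse complement of GGCTCCATTCGCCGGACG gives CGTCCGGCGAATGGAGCC, found at positions 41–58 on the template; the primer anneals here to the top strand with its 3' end pointing upstream.
The product is the template from position 9 through 58 (50 bp).

5'-TTACGTGATCGCATACTTGTGCAACTCGGAAACGTCCGGCGAATGGAGCC-3'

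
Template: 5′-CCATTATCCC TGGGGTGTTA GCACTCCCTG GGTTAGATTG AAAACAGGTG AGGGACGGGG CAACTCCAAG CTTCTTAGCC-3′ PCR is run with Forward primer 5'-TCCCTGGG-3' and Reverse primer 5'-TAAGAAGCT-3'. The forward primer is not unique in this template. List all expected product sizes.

71 bp, 53 bp

The forward primer TCCCTGGG matches the top strand at positions 7–14, 25–32.
The reverse primer's reverse complement is AGCTTCTTA, matching at positions 69–77.
Each forward site pairs with the reverse site to give a product ending at position 77: sizes 71, 53 bp.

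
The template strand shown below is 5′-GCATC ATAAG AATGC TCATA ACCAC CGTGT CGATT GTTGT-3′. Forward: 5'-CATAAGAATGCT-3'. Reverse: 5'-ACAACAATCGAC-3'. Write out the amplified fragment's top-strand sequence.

Forward primer CATAAGAATGCT is found on the top strand at positions 5–16.
Taking the reverse complement of ACAACAATCGAC gives GTCGATTGTTGT, found at positions 29–40 on the template; the primer anneals here to the top strand with its 3' end pointing upstream.
The product is the template from position 5 through 40 (36 bp).

5'-CATAAGAATGCTCATAACCACCGTGTCGATTGTTGT-3'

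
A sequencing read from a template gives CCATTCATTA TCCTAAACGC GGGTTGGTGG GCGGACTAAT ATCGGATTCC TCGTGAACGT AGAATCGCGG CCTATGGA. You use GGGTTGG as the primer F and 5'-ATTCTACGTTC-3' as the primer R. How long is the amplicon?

45 bp

Scanning the template, GGGTTGG occurs at positions 21–27; this primer anneals to the bottom strand there with its 3' end pointing downstream.
Taking the reverse complement of ATTCTACGTTC gives GAACGTAGAAT, found at positions 55–65 on the template; the primer anneals here to the top strand with its 3' end pointing upstream.
Product length = (reverse-primer end) − (forward-primer start) + 1 = 65 − 21 + 1 = 45 bp.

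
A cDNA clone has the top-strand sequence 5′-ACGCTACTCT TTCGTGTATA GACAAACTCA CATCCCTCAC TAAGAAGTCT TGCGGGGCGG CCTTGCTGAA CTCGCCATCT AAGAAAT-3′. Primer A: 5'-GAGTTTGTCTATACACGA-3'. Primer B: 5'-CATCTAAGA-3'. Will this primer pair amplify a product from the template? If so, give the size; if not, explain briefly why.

No product — the primers' 3' ends point away from each other.

Primer A (GAGTTTGTCTATACACGA) has reverse complement TCGTGTATAGACAAACTC, which matches the top strand at positions 12–29; primer A anneals to the top strand there with its 3' end pointing upstream toward position 12.
Primer B (CATCTAAGA) matches the top strand directly at positions 76–84; it anneals to the bottom strand with its 3' end pointing downstream toward position 84.
The 3' ends diverge (primer A extends toward position 1, primer B toward position 87), so the primers never converge on a shared product.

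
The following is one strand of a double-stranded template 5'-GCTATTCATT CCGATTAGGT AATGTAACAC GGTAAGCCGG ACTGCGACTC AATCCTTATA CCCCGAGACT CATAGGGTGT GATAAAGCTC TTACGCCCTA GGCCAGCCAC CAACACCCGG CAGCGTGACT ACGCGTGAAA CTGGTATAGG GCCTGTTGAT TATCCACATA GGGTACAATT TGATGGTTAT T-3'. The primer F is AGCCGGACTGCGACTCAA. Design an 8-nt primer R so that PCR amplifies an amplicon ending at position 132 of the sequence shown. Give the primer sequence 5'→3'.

5'-GTAGTCAC-3'

The forward primer binds at positions 35–52; the product's 3' end on the top strand is position 132.
The reverse primer anneals to the top strand over positions 125–132, i.e. to GTGACTAC.
Its sequence written 5'→3' is the reverse complement: GTAGTCAC.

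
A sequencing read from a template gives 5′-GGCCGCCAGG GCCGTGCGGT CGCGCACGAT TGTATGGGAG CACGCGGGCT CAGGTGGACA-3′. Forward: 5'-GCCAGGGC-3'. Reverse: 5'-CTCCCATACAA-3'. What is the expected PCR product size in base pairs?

36 bp

Forward primer GCCAGGGC is found on the top strand at positions 5–12.
The reverse primer's reverse complement is TTGTATGGGAG, which matches the template at positions 30–40.
Amplicon spans positions 5–40: 36 bp.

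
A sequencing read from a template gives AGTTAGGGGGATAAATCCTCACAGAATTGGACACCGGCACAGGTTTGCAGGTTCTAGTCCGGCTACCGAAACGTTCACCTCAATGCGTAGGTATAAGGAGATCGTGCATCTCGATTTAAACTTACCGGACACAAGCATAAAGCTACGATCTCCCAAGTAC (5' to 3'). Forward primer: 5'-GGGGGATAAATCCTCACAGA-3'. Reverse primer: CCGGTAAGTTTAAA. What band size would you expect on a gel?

Scanning the template, GGGGGATAAATCCTCACAGA occurs at positions 6–25; this primer anneals to the bottom strand there with its 3' end pointing downstream.
The reverse primer's reverse complement is TTTAAACTTACCGG, which matches the template at positions 115–128.
Amplicon spans positions 6–128: 123 bp.

123 bp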